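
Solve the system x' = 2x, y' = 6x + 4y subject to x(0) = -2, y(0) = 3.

x(t) = -2e^(2t), y(t) = -3e^(4t) + 6e^(2t)

Coefficient matrix A = [[2, 0], [6, 4]].
Characteristic polynomial det(A - λI) = λ^2 - 6λ + 8 = 0.
Eigenvalues λ = 2, 4.
For λ=2: (A-λI) row 2 is [6, 2], so an eigenvector is (1, -3).
For λ=4: (A-λI) row 1 is [-2, 0], so an eigenvector is (0, -1).
General solution: K_1e^(2t)(1,-3) + K_2e^(4t)(0,-1).
Applying x(0)=-2, y(0)=3 gives K_1=-2, K_2=3.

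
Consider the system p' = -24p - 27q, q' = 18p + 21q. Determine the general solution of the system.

Coefficient matrix A = [[-24, -27], [18, 21]].
Characteristic polynomial det(A - λI) = λ^2 + 3λ - 18 = 0.
Eigenvalues λ = 3, -6.
For λ=3: (A-λI) row 1 is [-27, -27], so an eigenvector is (-1, 1).
For λ=-6: (A-λI) row 1 is [-18, -27], so an eigenvector is (3, -2).
General solution: C_1e^(3t)(-1,1) + C_2e^(-6t)(3,-2).

p(t) = -C_1e^(3t) + 3C_2e^(-6t), q(t) = C_1e^(3t) - 2C_2e^(-6t)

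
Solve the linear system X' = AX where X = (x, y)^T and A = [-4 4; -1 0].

x(t) = -2c_1e^(-2t) - 2c_2te^(-2t) - 3c_2e^(-2t), y(t) = -c_1e^(-2t) - c_2te^(-2t) - 2c_2e^(-2t)

Coefficient matrix A = [[-4, 4], [-1, 0]].
Characteristic polynomial det(A - λI) = λ^2 + 4λ + 4 = 0.
Single eigenvalue λ = -2 with algebraic multiplicity 2.
Eigenvector v = (-2,-1); generalized eigenvector w with (A-λI)w=v is (-3,-2).
General solution: e^(-2t)[c_1·v + c_2·(t·v + w)].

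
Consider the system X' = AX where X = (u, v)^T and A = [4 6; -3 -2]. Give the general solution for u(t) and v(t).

u(t) = -K_1e^(t)sin(3t) + K_1e^(t)cos(3t) + K_2e^(t)sin(3t) + K_2e^(t)cos(3t), v(t) = -K_1e^(t)cos(3t) - K_2e^(t)sin(3t)

Coefficient matrix A = [[4, 6], [-3, -2]].
Characteristic polynomial det(A - λI) = λ^2 - 2λ + 10 = 0.
Eigenvalues λ = 1 ± 3i (complex conjugate pair).
For λ=1+3i: an eigenvector is (1,-1) - i(-1,0) = (1 + i, -1).
A real fundamental pair from Re and Im of e^((1+3i)t)v: X_1 = e^(t)(cos(3t)·(1,-1) + sin(3t)·(-1,0)), X_2 = e^(t)(sin(3t)·(1,-1) - cos(3t)·(-1,0)).
General solution: K_1X_1 + K_2X_2.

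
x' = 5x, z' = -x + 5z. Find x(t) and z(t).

x(t) = -C_2e^(5t), z(t) = C_1e^(5t) + C_2te^(5t) - 3C_2e^(5t)

Coefficient matrix A = [[5, 0], [-1, 5]].
Characteristic polynomial det(A - λI) = λ^2 - 10λ + 25 = 0.
Single eigenvalue λ = 5 with algebraic multiplicity 2.
Eigenvector v = (0,1); generalized eigenvector w with (A-λI)w=v is (-1,-3).
General solution: e^(5t)[C_1·v + C_2·(t·v + w)].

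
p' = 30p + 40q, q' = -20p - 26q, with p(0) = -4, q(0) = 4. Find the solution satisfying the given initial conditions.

p(t) = 12e^(2t)sin(4t) - 4e^(2t)cos(4t), q(t) = -8e^(2t)sin(4t) + 4e^(2t)cos(4t)

Coefficient matrix A = [[30, 40], [-20, -26]].
Characteristic polynomial det(A - λI) = λ^2 - 4λ + 20 = 0.
Eigenvalues λ = 2 ± 4i (complex conjugate pair).
For λ=2+4i: an eigenvector is (3,-2) - i(1,-1) = (3 - i, -2 + i).
A real fundamental pair from Re and Im of e^((2+4i)t)v: X_1 = e^(2t)(cos(4t)·(3,-2) + sin(4t)·(1,-1)), X_2 = e^(2t)(sin(4t)·(3,-2) - cos(4t)·(1,-1)).
General solution: C_1X_1 + C_2X_2.
Applying p(0)=-4, q(0)=4 gives C_1=0, C_2=4.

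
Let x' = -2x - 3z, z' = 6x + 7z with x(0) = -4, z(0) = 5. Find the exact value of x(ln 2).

A = [[-2,-3],[6,7]]; eigenvalues λ = 4, 1.
Eigenvectors: (-1,2) for λ=4, (-1,1) for λ=1.
From the initial condition, c_1 = 1, c_2 = 3.
x(ln 2) = (1)(2^4)(-1) + (3)(2^1)(-1) = -22.

-22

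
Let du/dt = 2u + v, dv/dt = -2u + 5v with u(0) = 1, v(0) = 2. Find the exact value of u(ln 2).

16

A = [[2,1],[-2,5]]; eigenvalues λ = 3, 4.
Eigenvectors: (1,1) for λ=3, (-1,-2) for λ=4.
From the initial condition, c_1 = 0, c_2 = -1.
u(ln 2) = (0)(2^3)(1) + (-1)(2^4)(-1) = 16.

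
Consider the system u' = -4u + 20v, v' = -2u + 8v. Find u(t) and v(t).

u(t) = -3K_1e^(2t)sin(2t) + K_1e^(2t)cos(2t) + K_2e^(2t)sin(2t) + 3K_2e^(2t)cos(2t), v(t) = -K_1e^(2t)sin(2t) + K_2e^(2t)cos(2t)

Coefficient matrix A = [[-4, 20], [-2, 8]].
Characteristic polynomial det(A - λI) = λ^2 - 4λ + 8 = 0.
Eigenvalues λ = 2 ± 2i (complex conjugate pair).
For λ=2+2i: an eigenvector is (1,0) - i(-3,-1) = (1 + 3i, 0 + i).
A real fundamental pair from Re and Im of e^((2+2i)t)v: X_1 = e^(2t)(cos(2t)·(1,0) + sin(2t)·(-3,-1)), X_2 = e^(2t)(sin(2t)·(1,0) - cos(2t)·(-3,-1)).
General solution: K_1X_1 + K_2X_2.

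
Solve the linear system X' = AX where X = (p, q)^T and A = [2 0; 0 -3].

Coefficient matrix A = [[2, 0], [0, -3]].
Characteristic polynomial det(A - λI) = λ^2 + λ - 6 = 0.
Eigenvalues λ = -3, 2.
For λ=-3: (A-λI) row 1 is [5, 0], so an eigenvector is (0, -1).
For λ=2: (A-λI) row 2 is [0, -5], so an eigenvector is (1, 0).
General solution: K_1e^(-3t)(0,-1) + K_2e^(2t)(1,0).

p(t) = K_2e^(2t), q(t) = -K_1e^(-3t)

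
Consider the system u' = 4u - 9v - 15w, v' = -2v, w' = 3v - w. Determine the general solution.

u(t) = K_1e^(4t) - 6K_2e^(-2t) + 3K_3e^(-t), v(t) = K_2e^(-2t), w(t) = -3K_2e^(-2t) + K_3e^(-t)

Coefficient matrix A = [[4, -9, -15], [0, -2, 0], [0, 3, -1]].
det(A - λI) = 0 gives eigenvalues λ = 4, -2, -1.
For λ=4: eigenvector (1,0,0).
For λ=-2: eigenvector (-6,1,-3).
For λ=-1: eigenvector (3,0,1).
General solution: K_1e^(4t)(1,0,0) + K_2e^(-2t)(-6,1,-3) + K_3e^(-t)(3,0,1).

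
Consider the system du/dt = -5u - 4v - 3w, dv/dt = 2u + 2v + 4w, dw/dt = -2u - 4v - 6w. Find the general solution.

u(t) = C_1e^(-4t) - 2C_2e^(-2t) - C_3e^(-3t), v(t) = -C_1e^(-4t) + 3C_2e^(-2t) + 2C_3e^(-3t), w(t) = C_1e^(-4t) - 2C_2e^(-2t) - 2C_3e^(-3t)

Coefficient matrix A = [[-5, -4, -3], [2, 2, 4], [-2, -4, -6]].
det(A - λI) = 0 gives eigenvalues λ = -4, -2, -3.
For λ=-4: eigenvector (1,-1,1).
For λ=-2: eigenvector (-2,3,-2).
For λ=-3: eigenvector (-1,2,-2).
General solution: C_1e^(-4t)(1,-1,1) + C_2e^(-2t)(-2,3,-2) + C_3e^(-3t)(-1,2,-2).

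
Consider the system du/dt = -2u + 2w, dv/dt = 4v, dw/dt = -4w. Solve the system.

u(t) = C_2e^(-2t) - C_3e^(-4t), v(t) = C_1e^(4t), w(t) = C_3e^(-4t)

Coefficient matrix A = [[-2, 0, 2], [0, 4, 0], [0, 0, -4]].
det(A - λI) = 0 gives eigenvalues λ = 4, -2, -4.
For λ=4: eigenvector (0,1,0).
For λ=-2: eigenvector (1,0,0).
For λ=-4: eigenvector (-1,0,1).
General solution: C_1e^(4t)(0,1,0) + C_2e^(-2t)(1,0,0) + C_3e^(-4t)(-1,0,1).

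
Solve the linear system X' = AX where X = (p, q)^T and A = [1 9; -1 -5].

p(t) = -3C_1e^(-2t) - 3C_2te^(-2t) - C_2e^(-2t), q(t) = C_1e^(-2t) + C_2te^(-2t)

Coefficient matrix A = [[1, 9], [-1, -5]].
Characteristic polynomial det(A - λI) = λ^2 + 4λ + 4 = 0.
Single eigenvalue λ = -2 with algebraic multiplicity 2.
Eigenvector v = (-3,1); generalized eigenvector w with (A-λI)w=v is (-1,0).
General solution: e^(-2t)[C_1·v + C_2·(t·v + w)].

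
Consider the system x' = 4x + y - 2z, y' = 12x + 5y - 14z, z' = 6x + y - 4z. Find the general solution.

x(t) = -C_2e^(3t) + C_3e^(4t), y(t) = 2C_1e^(-2t) - C_2e^(3t) + 2C_3e^(4t), z(t) = C_1e^(-2t) - C_2e^(3t) + C_3e^(4t)

Coefficient matrix A = [[4, 1, -2], [12, 5, -14], [6, 1, -4]].
det(A - λI) = 0 gives eigenvalues λ = -2, 3, 4.
For λ=-2: eigenvector (0,2,1).
For λ=3: eigenvector (-1,-1,-1).
For λ=4: eigenvector (1,2,1).
General solution: C_1e^(-2t)(0,2,1) + C_2e^(3t)(-1,-1,-1) + C_3e^(4t)(1,2,1).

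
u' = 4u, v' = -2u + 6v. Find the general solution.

u(t) = c_2e^(4t), v(t) = -c_1e^(6t) + c_2e^(4t)

Coefficient matrix A = [[4, 0], [-2, 6]].
Characteristic polynomial det(A - λI) = λ^2 - 10λ + 24 = 0.
Eigenvalues λ = 6, 4.
For λ=6: (A-λI) row 1 is [-2, 0], so an eigenvector is (0, -1).
For λ=4: (A-λI) row 2 is [-2, 2], so an eigenvector is (1, 1).
General solution: c_1e^(6t)(0,-1) + c_2e^(4t)(1,1).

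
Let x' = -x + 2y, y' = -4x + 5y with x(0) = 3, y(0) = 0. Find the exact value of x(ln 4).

A = [[-1,2],[-4,5]]; eigenvalues λ = 3, 1.
Eigenvectors: (-1,-2) for λ=3, (-1,-1) for λ=1.
From the initial condition, c_1 = 3, c_2 = -6.
x(ln 4) = (3)(4^3)(-1) + (-6)(4^1)(-1) = -168.

-168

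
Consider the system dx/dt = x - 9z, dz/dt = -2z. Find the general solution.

Coefficient matrix A = [[1, -9], [0, -2]].
Characteristic polynomial det(A - λI) = λ^2 + λ - 2 = 0.
Eigenvalues λ = -2, 1.
For λ=-2: (A-λI) row 1 is [3, -9], so an eigenvector is (-3, -1).
For λ=1: (A-λI) row 1 is [0, -9], so an eigenvector is (1, 0).
General solution: K_1e^(-2t)(-3,-1) + K_2e^(t)(1,0).

x(t) = -3K_1e^(-2t) + K_2e^(t), z(t) = -K_1e^(-2t)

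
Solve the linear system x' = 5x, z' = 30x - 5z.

Coefficient matrix A = [[5, 0], [30, -5]].
Characteristic polynomial det(A - λI) = λ^2 - 25 = 0.
Eigenvalues λ = -5, 5.
For λ=-5: (A-λI) row 1 is [10, 0], so an eigenvector is (0, 1).
For λ=5: (A-λI) row 2 is [30, -10], so an eigenvector is (1, 3).
General solution: C_1e^(-5t)(0,1) + C_2e^(5t)(1,3).

x(t) = C_2e^(5t), z(t) = C_1e^(-5t) + 3C_2e^(5t)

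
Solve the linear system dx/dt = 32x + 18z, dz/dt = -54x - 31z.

x(t) = -K_1e^(-4t) + 2K_2e^(5t), z(t) = 2K_1e^(-4t) - 3K_2e^(5t)

Coefficient matrix A = [[32, 18], [-54, -31]].
Characteristic polynomial det(A - λI) = λ^2 - λ - 20 = 0.
Eigenvalues λ = -4, 5.
For λ=-4: (A-λI) row 1 is [36, 18], so an eigenvector is (-1, 2).
For λ=5: (A-λI) row 1 is [27, 18], so an eigenvector is (2, -3).
General solution: K_1e^(-4t)(-1,2) + K_2e^(5t)(2,-3).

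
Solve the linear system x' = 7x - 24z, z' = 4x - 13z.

Coefficient matrix A = [[7, -24], [4, -13]].
Characteristic polynomial det(A - λI) = λ^2 + 6λ + 5 = 0.
Eigenvalues λ = -5, -1.
For λ=-5: (A-λI) row 1 is [12, -24], so an eigenvector is (2, 1).
For λ=-1: (A-λI) row 1 is [8, -24], so an eigenvector is (3, 1).
General solution: K_1e^(-5t)(2,1) + K_2e^(-t)(3,1).

x(t) = 2K_1e^(-5t) + 3K_2e^(-t), z(t) = K_1e^(-5t) + K_2e^(-t)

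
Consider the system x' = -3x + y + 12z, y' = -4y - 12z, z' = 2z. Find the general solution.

Coefficient matrix A = [[-3, 1, 12], [0, -4, -12], [0, 0, 2]].
det(A - λI) = 0 gives eigenvalues λ = 2, -4, -3.
For λ=2: eigenvector (2,-2,1).
For λ=-4: eigenvector (-1,1,0).
For λ=-3: eigenvector (1,0,0).
General solution: c_1e^(2t)(2,-2,1) + c_2e^(-4t)(-1,1,0) + c_3e^(-3t)(1,0,0).

x(t) = 2c_1e^(2t) - c_2e^(-4t) + c_3e^(-3t), y(t) = -2c_1e^(2t) + c_2e^(-4t), z(t) = c_1e^(2t)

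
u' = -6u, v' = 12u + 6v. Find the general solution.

u(t) = C_1e^(-6t), v(t) = -C_1e^(-6t) + C_2e^(6t)

Coefficient matrix A = [[-6, 0], [12, 6]].
Characteristic polynomial det(A - λI) = λ^2 - 36 = 0.
Eigenvalues λ = -6, 6.
For λ=-6: (A-λI) row 2 is [12, 12], so an eigenvector is (1, -1).
For λ=6: (A-λI) row 1 is [-12, 0], so an eigenvector is (0, 1).
General solution: C_1e^(-6t)(1,-1) + C_2e^(6t)(0,1).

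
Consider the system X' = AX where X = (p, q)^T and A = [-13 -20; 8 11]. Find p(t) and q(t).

p(t) = 2C_1e^(-t)sin(4t) + C_1e^(-t)cos(4t) + C_2e^(-t)sin(4t) - 2C_2e^(-t)cos(4t), q(t) = -C_1e^(-t)sin(4t) - C_1e^(-t)cos(4t) - C_2e^(-t)sin(4t) + C_2e^(-t)cos(4t)

Coefficient matrix A = [[-13, -20], [8, 11]].
Characteristic polynomial det(A - λI) = λ^2 + 2λ + 17 = 0.
Eigenvalues λ = -1 ± 4i (complex conjugate pair).
For λ=-1+4i: an eigenvector is (1,-1) - i(2,-1) = (1 - 2i, -1 + i).
A real fundamental pair from Re and Im of e^((-1+4i)t)v: X_1 = e^(-t)(cos(4t)·(1,-1) + sin(4t)·(2,-1)), X_2 = e^(-t)(sin(4t)·(1,-1) - cos(4t)·(2,-1)).
General solution: C_1X_1 + C_2X_2.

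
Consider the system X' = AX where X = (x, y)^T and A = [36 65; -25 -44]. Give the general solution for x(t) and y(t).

Coefficient matrix A = [[36, 65], [-25, -44]].
Characteristic polynomial det(A - λI) = λ^2 + 8λ + 41 = 0.
Eigenvalues λ = -4 ± 5i (complex conjugate pair).
For λ=-4+5i: an eigenvector is (-3,2) - i(2,-1) = (-3 - 2i, 2 + i).
A real fundamental pair from Re and Im of e^((-4+5i)t)v: X_1 = e^(-4t)(cos(5t)·(-3,2) + sin(5t)·(2,-1)), X_2 = e^(-4t)(sin(5t)·(-3,2) - cos(5t)·(2,-1)).
General solution: C_1X_1 + C_2X_2.

x(t) = 2C_1e^(-4t)sin(5t) - 3C_1e^(-4t)cos(5t) - 3C_2e^(-4t)sin(5t) - 2C_2e^(-4t)cos(5t), y(t) = -C_1e^(-4t)sin(5t) + 2C_1e^(-4t)cos(5t) + 2C_2e^(-4t)sin(5t) + C_2e^(-4t)cos(5t)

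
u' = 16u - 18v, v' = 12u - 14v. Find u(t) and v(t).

u(t) = -K_1e^(-2t) - 3K_2e^(4t), v(t) = -K_1e^(-2t) - 2K_2e^(4t)

Coefficient matrix A = [[16, -18], [12, -14]].
Characteristic polynomial det(A - λI) = λ^2 - 2λ - 8 = 0.
Eigenvalues λ = -2, 4.
For λ=-2: (A-λI) row 1 is [18, -18], so an eigenvector is (-1, -1).
For λ=4: (A-λI) row 1 is [12, -18], so an eigenvector is (-3, -2).
General solution: K_1e^(-2t)(-1,-1) + K_2e^(4t)(-3,-2).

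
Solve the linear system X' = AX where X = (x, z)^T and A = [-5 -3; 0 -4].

x(t) = C_1e^(-5t) - 3C_2e^(-4t), z(t) = C_2e^(-4t)

Coefficient matrix A = [[-5, -3], [0, -4]].
Characteristic polynomial det(A - λI) = λ^2 + 9λ + 20 = 0.
Eigenvalues λ = -5, -4.
For λ=-5: (A-λI) row 1 is [0, -3], so an eigenvector is (1, 0).
For λ=-4: (A-λI) row 1 is [-1, -3], so an eigenvector is (-3, 1).
General solution: C_1e^(-5t)(1,0) + C_2e^(-4t)(-3,1).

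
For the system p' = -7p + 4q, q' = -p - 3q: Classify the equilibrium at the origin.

A = [[-7,4],[-1,-3]]; det(A-λI) = λ^2 + 10λ + 25.
repeated λ = -5 with a single eigenvector.

stable improper node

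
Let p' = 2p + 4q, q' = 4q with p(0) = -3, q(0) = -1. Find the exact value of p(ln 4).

A = [[2,4],[0,4]]; eigenvalues λ = 2, 4.
Eigenvectors: (-1,0) for λ=2, (2,1) for λ=4.
From the initial condition, c_1 = 1, c_2 = -1.
p(ln 4) = (1)(4^2)(-1) + (-1)(4^4)(2) = -528.

-528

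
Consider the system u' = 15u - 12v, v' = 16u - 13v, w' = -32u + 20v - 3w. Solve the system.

u(t) = c_1e^(3t) + 3c_2e^(-t), v(t) = c_1e^(3t) + 4c_2e^(-t), w(t) = -2c_1e^(3t) - 8c_2e^(-t) + c_3e^(-3t)

Coefficient matrix A = [[15, -12, 0], [16, -13, 0], [-32, 20, -3]].
det(A - λI) = 0 gives eigenvalues λ = 3, -1, -3.
For λ=3: eigenvector (1,1,-2).
For λ=-1: eigenvector (3,4,-8).
For λ=-3: eigenvector (0,0,1).
General solution: c_1e^(3t)(1,1,-2) + c_2e^(-t)(3,4,-8) + c_3e^(-3t)(0,0,1).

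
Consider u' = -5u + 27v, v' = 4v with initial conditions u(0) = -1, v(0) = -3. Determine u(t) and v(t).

Coefficient matrix A = [[-5, 27], [0, 4]].
Characteristic polynomial det(A - λI) = λ^2 + λ - 20 = 0.
Eigenvalues λ = 4, -5.
For λ=4: (A-λI) row 1 is [-9, 27], so an eigenvector is (3, 1).
For λ=-5: (A-λI) row 1 is [0, 27], so an eigenvector is (1, 0).
General solution: K_1e^(4t)(3,1) + K_2e^(-5t)(1,0).
Applying u(0)=-1, v(0)=-3 gives K_1=-3, K_2=8.

u(t) = -9e^(4t) + 8e^(-5t), v(t) = -3e^(4t)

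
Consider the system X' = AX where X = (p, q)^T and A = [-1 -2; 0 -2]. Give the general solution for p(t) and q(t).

p(t) = -2C_1e^(-2t) - C_2e^(-t), q(t) = -C_1e^(-2t)

Coefficient matrix A = [[-1, -2], [0, -2]].
Characteristic polynomial det(A - λI) = λ^2 + 3λ + 2 = 0.
Eigenvalues λ = -2, -1.
For λ=-2: (A-λI) row 1 is [1, -2], so an eigenvector is (-2, -1).
For λ=-1: (A-λI) row 1 is [0, -2], so an eigenvector is (-1, 0).
General solution: C_1e^(-2t)(-2,-1) + C_2e^(-t)(-1,0).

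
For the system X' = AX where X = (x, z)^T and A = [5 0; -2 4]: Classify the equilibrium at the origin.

A = [[5,0],[-2,4]]; det(A-λI) = λ^2 - 9λ + 20.
λ = 5, 4: both positive.

unstable node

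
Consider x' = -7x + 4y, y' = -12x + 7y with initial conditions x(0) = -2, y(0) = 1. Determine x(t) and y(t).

x(t) = 8e^(t) - 10e^(-t), y(t) = 16e^(t) - 15e^(-t)

Coefficient matrix A = [[-7, 4], [-12, 7]].
Characteristic polynomial det(A - λI) = λ^2 - 1 = 0.
Eigenvalues λ = -1, 1.
For λ=-1: (A-λI) row 1 is [-6, 4], so an eigenvector is (2, 3).
For λ=1: (A-λI) row 1 is [-8, 4], so an eigenvector is (-1, -2).
General solution: K_1e^(-t)(2,3) + K_2e^(t)(-1,-2).
Applying x(0)=-2, y(0)=1 gives K_1=-5, K_2=-8.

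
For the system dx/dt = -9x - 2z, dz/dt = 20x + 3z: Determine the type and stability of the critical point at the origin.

A = [[-9,-2],[20,3]]; det(A-λI) = λ^2 + 6λ + 13.
λ = -3 ± 2i: negative real part.

stable spiral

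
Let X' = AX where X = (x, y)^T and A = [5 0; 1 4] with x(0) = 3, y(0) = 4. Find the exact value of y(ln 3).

A = [[5,0],[1,4]]; eigenvalues λ = 5, 4.
Eigenvectors: (1,1) for λ=5, (0,-1) for λ=4.
From the initial condition, c_1 = 3, c_2 = -1.
y(ln 3) = (3)(3^5)(1) + (-1)(3^4)(-1) = 810.

810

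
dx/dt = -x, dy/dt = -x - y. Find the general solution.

x(t) = C_2e^(-t), y(t) = -C_1e^(-t) - C_2te^(-t) - 3C_2e^(-t)

Coefficient matrix A = [[-1, 0], [-1, -1]].
Characteristic polynomial det(A - λI) = λ^2 + 2λ + 1 = 0.
Single eigenvalue λ = -1 with algebraic multiplicity 2.
Eigenvector v = (0,-1); generalized eigenvector w with (A-λI)w=v is (1,-3).
General solution: e^(-t)[C_1·v + C_2·(t·v + w)].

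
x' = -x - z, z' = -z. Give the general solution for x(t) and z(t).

Coefficient matrix A = [[-1, -1], [0, -1]].
Characteristic polynomial det(A - λI) = λ^2 + 2λ + 1 = 0.
Single eigenvalue λ = -1 with algebraic multiplicity 2.
Eigenvector v = (-1,0); generalized eigenvector w with (A-λI)w=v is (-3,1).
General solution: e^(-t)[c_1·v + c_2·(t·v + w)].

x(t) = -c_1e^(-t) - c_2te^(-t) - 3c_2e^(-t), z(t) = c_2e^(-t)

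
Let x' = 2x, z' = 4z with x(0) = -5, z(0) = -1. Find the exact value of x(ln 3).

A = [[2,0],[0,4]]; eigenvalues λ = 4, 2.
Eigenvectors: (0,1) for λ=4, (-1,0) for λ=2.
From the initial condition, c_1 = -1, c_2 = 5.
x(ln 3) = (-1)(3^4)(0) + (5)(3^2)(-1) = -45.

-45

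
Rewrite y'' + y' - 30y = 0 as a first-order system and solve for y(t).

y(t) = c_1e^(-6t) + c_2e^(5t)

Let x_1 = y, x_2 = y'. Then x_1' = x_2 and x_2' = 30x_1 - x_2.
A = [[0,1],[30,-1]]; det(A-λI) = λ^2 + λ - 30.
Eigenvalues λ = -6, 5 with eigenvectors (1,-6), (1,5).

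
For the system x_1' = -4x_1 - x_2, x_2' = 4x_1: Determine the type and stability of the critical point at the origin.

stable improper node

A = [[-4,-1],[4,0]]; det(A-λI) = λ^2 + 4λ + 4.
repeated λ = -2 with a single eigenvector.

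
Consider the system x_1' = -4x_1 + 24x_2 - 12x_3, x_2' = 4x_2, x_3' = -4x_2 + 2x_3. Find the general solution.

x_1(t) = c_1e^(-4t) + 6c_2e^(4t) - 2c_3e^(2t), x_2(t) = c_2e^(4t), x_3(t) = -2c_2e^(4t) + c_3e^(2t)

Coefficient matrix A = [[-4, 24, -12], [0, 4, 0], [0, -4, 2]].
det(A - λI) = 0 gives eigenvalues λ = -4, 4, 2.
For λ=-4: eigenvector (1,0,0).
For λ=4: eigenvector (6,1,-2).
For λ=2: eigenvector (-2,0,1).
General solution: c_1e^(-4t)(1,0,0) + c_2e^(4t)(6,1,-2) + c_3e^(2t)(-2,0,1).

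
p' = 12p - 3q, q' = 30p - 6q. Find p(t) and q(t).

Coefficient matrix A = [[12, -3], [30, -6]].
Characteristic polynomial det(A - λI) = λ^2 - 6λ + 18 = 0.
Eigenvalues λ = 3 ± 3i (complex conjugate pair).
For λ=3+3i: an eigenvector is (-1,-3) - i(0,-1) = (-1, -3 + i).
A real fundamental pair from Re and Im of e^((3+3i)t)v: X_1 = e^(3t)(cos(3t)·(-1,-3) + sin(3t)·(0,-1)), X_2 = e^(3t)(sin(3t)·(-1,-3) - cos(3t)·(0,-1)).
General solution: K_1X_1 + K_2X_2.

p(t) = -K_1e^(3t)cos(3t) - K_2e^(3t)sin(3t), q(t) = -K_1e^(3t)sin(3t) - 3K_1e^(3t)cos(3t) - 3K_2e^(3t)sin(3t) + K_2e^(3t)cos(3t)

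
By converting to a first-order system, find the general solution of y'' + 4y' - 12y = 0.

Let x_1 = y, x_2 = y'. Then x_1' = x_2 and x_2' = 12x_1 - 4x_2.
A = [[0,1],[12,-4]]; det(A-λI) = λ^2 + 4λ - 12.
Eigenvalues λ = 2, -6 with eigenvectors (1,2), (1,-6).

y(t) = C_1e^(2t) + C_2e^(-6t)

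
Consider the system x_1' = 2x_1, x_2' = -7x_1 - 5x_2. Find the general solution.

x_1(t) = K_2e^(2t), x_2(t) = -K_1e^(-5t) - K_2e^(2t)

Coefficient matrix A = [[2, 0], [-7, -5]].
Characteristic polynomial det(A - λI) = λ^2 + 3λ - 10 = 0.
Eigenvalues λ = -5, 2.
For λ=-5: (A-λI) row 1 is [7, 0], so an eigenvector is (0, -1).
For λ=2: (A-λI) row 2 is [-7, -7], so an eigenvector is (1, -1).
General solution: K_1e^(-5t)(0,-1) + K_2e^(2t)(1,-1).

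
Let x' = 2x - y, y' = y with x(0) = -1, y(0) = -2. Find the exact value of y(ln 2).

-4

A = [[2,-1],[0,1]]; eigenvalues λ = 2, 1.
Eigenvectors: (1,0) for λ=2, (-1,-1) for λ=1.
From the initial condition, c_1 = 1, c_2 = 2.
y(ln 2) = (1)(2^2)(0) + (2)(2^1)(-1) = -4.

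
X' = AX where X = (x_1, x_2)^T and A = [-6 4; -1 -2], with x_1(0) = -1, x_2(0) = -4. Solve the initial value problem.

Coefficient matrix A = [[-6, 4], [-1, -2]].
Characteristic polynomial det(A - λI) = λ^2 + 8λ + 16 = 0.
Single eigenvalue λ = -4 with algebraic multiplicity 2.
Eigenvector v = (-2,-1); generalized eigenvector w with (A-λI)w=v is (1,0).
General solution: e^(-4t)[K_1·v + K_2·(t·v + w)].
Applying x_1(0)=-1, x_2(0)=-4 gives K_1=4, K_2=7.

x_1(t) = -14te^(-4t) - e^(-4t), x_2(t) = -7te^(-4t) - 4e^(-4t)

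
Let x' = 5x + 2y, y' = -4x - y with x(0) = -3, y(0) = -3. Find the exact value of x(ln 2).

-60

A = [[5,2],[-4,-1]]; eigenvalues λ = 1, 3.
Eigenvectors: (-1,2) for λ=1, (-1,1) for λ=3.
From the initial condition, c_1 = -6, c_2 = 9.
x(ln 2) = (-6)(2^1)(-1) + (9)(2^3)(-1) = -60.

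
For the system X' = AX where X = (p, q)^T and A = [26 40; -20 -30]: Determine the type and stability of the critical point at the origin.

stable spiral

A = [[26,40],[-20,-30]]; det(A-λI) = λ^2 + 4λ + 20.
λ = -2 ± 4i: negative real part.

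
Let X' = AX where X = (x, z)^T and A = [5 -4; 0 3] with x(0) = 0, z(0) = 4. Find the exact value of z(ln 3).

A = [[5,-4],[0,3]]; eigenvalues λ = 3, 5.
Eigenvectors: (2,1) for λ=3, (1,0) for λ=5.
From the initial condition, c_1 = 4, c_2 = -8.
z(ln 3) = (4)(3^3)(1) + (-8)(3^5)(0) = 108.

108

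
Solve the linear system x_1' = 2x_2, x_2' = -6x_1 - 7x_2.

x_1(t) = -2C_1e^(-3t) - C_2e^(-4t), x_2(t) = 3C_1e^(-3t) + 2C_2e^(-4t)

Coefficient matrix A = [[0, 2], [-6, -7]].
Characteristic polynomial det(A - λI) = λ^2 + 7λ + 12 = 0.
Eigenvalues λ = -3, -4.
For λ=-3: (A-λI) row 1 is [3, 2], so an eigenvector is (-2, 3).
For λ=-4: (A-λI) row 1 is [4, 2], so an eigenvector is (-1, 2).
General solution: C_1e^(-3t)(-2,3) + C_2e^(-4t)(-1,2).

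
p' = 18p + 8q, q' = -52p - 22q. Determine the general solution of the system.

Coefficient matrix A = [[18, 8], [-52, -22]].
Characteristic polynomial det(A - λI) = λ^2 + 4λ + 20 = 0.
Eigenvalues λ = -2 ± 4i (complex conjugate pair).
For λ=-2+4i: an eigenvector is (1,-2) - i(1,-3) = (1 - i, -2 + 3i).
A real fundamental pair from Re and Im of e^((-2+4i)t)v: X_1 = e^(-2t)(cos(4t)·(1,-2) + sin(4t)·(1,-3)), X_2 = e^(-2t)(sin(4t)·(1,-2) - cos(4t)·(1,-3)).
General solution: K_1X_1 + K_2X_2.

p(t) = K_1e^(-2t)sin(4t) + K_1e^(-2t)cos(4t) + K_2e^(-2t)sin(4t) - K_2e^(-2t)cos(4t), q(t) = -3K_1e^(-2t)sin(4t) - 2K_1e^(-2t)cos(4t) - 2K_2e^(-2t)sin(4t) + 3K_2e^(-2t)cos(4t)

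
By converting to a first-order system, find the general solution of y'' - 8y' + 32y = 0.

y(t) = C_1e^(4t)cos(4t) + C_2e^(4t)sin(4t)

Let x_1 = y, x_2 = y'. Then x_1' = x_2 and x_2' = -32x_1 + 8x_2.
A = [[0,1],[-32,8]]; det(A-λI) = λ^2 - 8λ + 32.
Eigenvalues λ = 4 ± 4i.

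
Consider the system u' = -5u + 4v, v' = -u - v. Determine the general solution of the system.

Coefficient matrix A = [[-5, 4], [-1, -1]].
Characteristic polynomial det(A - λI) = λ^2 + 6λ + 9 = 0.
Single eigenvalue λ = -3 with algebraic multiplicity 2.
Eigenvector v = (2,1); generalized eigenvector w with (A-λI)w=v is (1,1).
General solution: e^(-3t)[c_1·v + c_2·(t·v + w)].

u(t) = 2c_1e^(-3t) + 2c_2te^(-3t) + c_2e^(-3t), v(t) = c_1e^(-3t) + c_2te^(-3t) + c_2e^(-3t)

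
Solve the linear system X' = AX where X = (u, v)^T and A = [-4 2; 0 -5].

u(t) = 2K_1e^(-5t) - K_2e^(-4t), v(t) = -K_1e^(-5t)

Coefficient matrix A = [[-4, 2], [0, -5]].
Characteristic polynomial det(A - λI) = λ^2 + 9λ + 20 = 0.
Eigenvalues λ = -5, -4.
For λ=-5: (A-λI) row 1 is [1, 2], so an eigenvector is (2, -1).
For λ=-4: (A-λI) row 1 is [0, 2], so an eigenvector is (-1, 0).
General solution: K_1e^(-5t)(2,-1) + K_2e^(-4t)(-1,0).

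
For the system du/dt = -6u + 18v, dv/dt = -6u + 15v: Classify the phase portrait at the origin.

unstable node

A = [[-6,18],[-6,15]]; det(A-λI) = λ^2 - 9λ + 18.
λ = 6, 3: both positive.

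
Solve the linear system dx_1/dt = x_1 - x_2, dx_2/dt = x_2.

Coefficient matrix A = [[1, -1], [0, 1]].
Characteristic polynomial det(A - λI) = λ^2 - 2λ + 1 = 0.
Single eigenvalue λ = 1 with algebraic multiplicity 2.
Eigenvector v = (-1,0); generalized eigenvector w with (A-λI)w=v is (3,1).
General solution: e^(t)[C_1·v + C_2·(t·v + w)].

x_1(t) = -C_1e^(t) - C_2te^(t) + 3C_2e^(t), x_2(t) = C_2e^(t)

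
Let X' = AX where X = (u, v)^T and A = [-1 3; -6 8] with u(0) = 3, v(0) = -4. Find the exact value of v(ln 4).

-14176

A = [[-1,3],[-6,8]]; eigenvalues λ = 5, 2.
Eigenvectors: (1,2) for λ=5, (1,1) for λ=2.
From the initial condition, c_1 = -7, c_2 = 10.
v(ln 4) = (-7)(4^5)(2) + (10)(4^2)(1) = -14176.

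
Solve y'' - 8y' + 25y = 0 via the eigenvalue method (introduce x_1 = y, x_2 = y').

Let x_1 = y, x_2 = y'. Then x_1' = x_2 and x_2' = -25x_1 + 8x_2.
A = [[0,1],[-25,8]]; det(A-λI) = λ^2 - 8λ + 25.
Eigenvalues λ = 4 ± 3i.

y(t) = K_1e^(4t)cos(3t) + K_2e^(4t)sin(3t)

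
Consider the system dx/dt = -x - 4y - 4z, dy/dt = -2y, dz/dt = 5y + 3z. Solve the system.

Coefficient matrix A = [[-1, -4, -4], [0, -2, 0], [0, 5, 3]].
det(A - λI) = 0 gives eigenvalues λ = -1, -2, 3.
For λ=-1: eigenvector (1,0,0).
For λ=-2: eigenvector (0,1,-1).
For λ=3: eigenvector (-1,0,1).
General solution: C_1e^(-t)(1,0,0) + C_2e^(-2t)(0,1,-1) + C_3e^(3t)(-1,0,1).

x(t) = C_1e^(-t) - C_3e^(3t), y(t) = C_2e^(-2t), z(t) = -C_2e^(-2t) + C_3e^(3t)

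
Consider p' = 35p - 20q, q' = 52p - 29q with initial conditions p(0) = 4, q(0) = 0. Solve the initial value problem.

Coefficient matrix A = [[35, -20], [52, -29]].
Characteristic polynomial det(A - λI) = λ^2 - 6λ + 25 = 0.
Eigenvalues λ = 3 ± 4i (complex conjugate pair).
For λ=3+4i: an eigenvector is (1,2) - i(-2,-3) = (1 + 2i, 2 + 3i).
A real fundamental pair from Re and Im of e^((3+4i)t)v: X_1 = e^(3t)(cos(4t)·(1,2) + sin(4t)·(-2,-3)), X_2 = e^(3t)(sin(4t)·(1,2) - cos(4t)·(-2,-3)).
General solution: K_1X_1 + K_2X_2.
Applying p(0)=4, q(0)=0 gives K_1=-12, K_2=8.

p(t) = 32e^(3t)sin(4t) + 4e^(3t)cos(4t), q(t) = 52e^(3t)sin(4t)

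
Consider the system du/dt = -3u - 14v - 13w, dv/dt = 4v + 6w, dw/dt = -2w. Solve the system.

Coefficient matrix A = [[-3, -14, -13], [0, 4, 6], [0, 0, -2]].
det(A - λI) = 0 gives eigenvalues λ = -3, 4, -2.
For λ=-3: eigenvector (1,0,0).
For λ=4: eigenvector (-2,1,0).
For λ=-2: eigenvector (1,-1,1).
General solution: c_1e^(-3t)(1,0,0) + c_2e^(4t)(-2,1,0) + c_3e^(-2t)(1,-1,1).

u(t) = c_1e^(-3t) - 2c_2e^(4t) + c_3e^(-2t), v(t) = c_2e^(4t) - c_3e^(-2t), w(t) = c_3e^(-2t)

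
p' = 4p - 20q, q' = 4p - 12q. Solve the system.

p(t) = -2C_1e^(-4t)sin(4t) - C_1e^(-4t)cos(4t) - C_2e^(-4t)sin(4t) + 2C_2e^(-4t)cos(4t), q(t) = -C_1e^(-4t)sin(4t) + C_2e^(-4t)cos(4t)

Coefficient matrix A = [[4, -20], [4, -12]].
Characteristic polynomial det(A - λI) = λ^2 + 8λ + 32 = 0.
Eigenvalues λ = -4 ± 4i (complex conjugate pair).
For λ=-4+4i: an eigenvector is (-1,0) - i(-2,-1) = (-1 + 2i, 0 + i).
A real fundamental pair from Re and Im of e^((-4+4i)t)v: X_1 = e^(-4t)(cos(4t)·(-1,0) + sin(4t)·(-2,-1)), X_2 = e^(-4t)(sin(4t)·(-1,0) - cos(4t)·(-2,-1)).
General solution: C_1X_1 + C_2X_2.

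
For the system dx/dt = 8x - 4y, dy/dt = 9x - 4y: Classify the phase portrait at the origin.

A = [[8,-4],[9,-4]]; det(A-λI) = λ^2 - 4λ + 4.
repeated λ = 2 with a single eigenvector.

unstable improper node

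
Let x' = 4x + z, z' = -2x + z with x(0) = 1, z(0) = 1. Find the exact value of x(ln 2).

A = [[4,1],[-2,1]]; eigenvalues λ = 2, 3.
Eigenvectors: (1,-2) for λ=2, (-1,1) for λ=3.
From the initial condition, c_1 = -2, c_2 = -3.
x(ln 2) = (-2)(2^2)(1) + (-3)(2^3)(-1) = 16.

16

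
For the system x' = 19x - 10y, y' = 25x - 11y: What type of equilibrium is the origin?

A = [[19,-10],[25,-11]]; det(A-λI) = λ^2 - 8λ + 41.
λ = 4 ± 5i: positive real part.

unstable spiral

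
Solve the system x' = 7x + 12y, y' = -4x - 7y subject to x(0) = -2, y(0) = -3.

x(t) = -26e^(t) + 24e^(-t), y(t) = 13e^(t) - 16e^(-t)

Coefficient matrix A = [[7, 12], [-4, -7]].
Characteristic polynomial det(A - λI) = λ^2 - 1 = 0.
Eigenvalues λ = 1, -1.
For λ=1: (A-λI) row 1 is [6, 12], so an eigenvector is (-2, 1).
For λ=-1: (A-λI) row 1 is [8, 12], so an eigenvector is (-3, 2).
General solution: c_1e^(t)(-2,1) + c_2e^(-t)(-3,2).
Applying x(0)=-2, y(0)=-3 gives c_1=13, c_2=-8.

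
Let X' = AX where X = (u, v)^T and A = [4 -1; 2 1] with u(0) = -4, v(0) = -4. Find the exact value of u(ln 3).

A = [[4,-1],[2,1]]; eigenvalues λ = 2, 3.
Eigenvectors: (-1,-2) for λ=2, (-1,-1) for λ=3.
From the initial condition, c_1 = 0, c_2 = 4.
u(ln 3) = (0)(3^2)(-1) + (4)(3^3)(-1) = -108.

-108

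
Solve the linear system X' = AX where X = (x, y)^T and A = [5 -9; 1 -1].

Coefficient matrix A = [[5, -9], [1, -1]].
Characteristic polynomial det(A - λI) = λ^2 - 4λ + 4 = 0.
Single eigenvalue λ = 2 with algebraic multiplicity 2.
Eigenvector v = (-3,-1); generalized eigenvector w with (A-λI)w=v is (-1,0).
General solution: e^(2t)[C_1·v + C_2·(t·v + w)].

x(t) = -3C_1e^(2t) - 3C_2te^(2t) - C_2e^(2t), y(t) = -C_1e^(2t) - C_2te^(2t)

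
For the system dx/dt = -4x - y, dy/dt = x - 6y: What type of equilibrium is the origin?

A = [[-4,-1],[1,-6]]; det(A-λI) = λ^2 + 10λ + 25.
repeated λ = -5 with a single eigenvector.

stable improper node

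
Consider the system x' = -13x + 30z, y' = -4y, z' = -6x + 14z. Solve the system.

Coefficient matrix A = [[-13, 0, 30], [0, -4, 0], [-6, 0, 14]].
det(A - λI) = 0 gives eigenvalues λ = -4, -1, 2.
For λ=-4: eigenvector (0,1,0).
For λ=-1: eigenvector (5,0,2).
For λ=2: eigenvector (2,0,1).
General solution: c_1e^(-4t)(0,1,0) + c_2e^(-t)(5,0,2) + c_3e^(2t)(2,0,1).

x(t) = 5c_2e^(-t) + 2c_3e^(2t), y(t) = c_1e^(-4t), z(t) = 2c_2e^(-t) + c_3e^(2t)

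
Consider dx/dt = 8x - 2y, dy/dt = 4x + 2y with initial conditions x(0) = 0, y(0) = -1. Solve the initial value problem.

x(t) = e^(6t) - e^(4t), y(t) = e^(6t) - 2e^(4t)

Coefficient matrix A = [[8, -2], [4, 2]].
Characteristic polynomial det(A - λI) = λ^2 - 10λ + 24 = 0.
Eigenvalues λ = 6, 4.
For λ=6: (A-λI) row 1 is [2, -2], so an eigenvector is (1, 1).
For λ=4: (A-λI) row 1 is [4, -2], so an eigenvector is (1, 2).
General solution: c_1e^(6t)(1,1) + c_2e^(4t)(1,2).
Applying x(0)=0, y(0)=-1 gives c_1=1, c_2=-1.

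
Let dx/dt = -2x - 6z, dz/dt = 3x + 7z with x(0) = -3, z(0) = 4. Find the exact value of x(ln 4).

-1272

A = [[-2,-6],[3,7]]; eigenvalues λ = 4, 1.
Eigenvectors: (-1,1) for λ=4, (2,-1) for λ=1.
From the initial condition, c_1 = 5, c_2 = 1.
x(ln 4) = (5)(4^4)(-1) + (1)(4^1)(2) = -1272.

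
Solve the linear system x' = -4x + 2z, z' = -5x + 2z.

Coefficient matrix A = [[-4, 2], [-5, 2]].
Characteristic polynomial det(A - λI) = λ^2 + 2λ + 2 = 0.
Eigenvalues λ = -1 ± i (complex conjugate pair).
For λ=-1+i: an eigenvector is (1,2) - i(1,1) = (1 - i, 2 - i).
A real fundamental pair from Re and Im of e^((-1+i)t)v: X_1 = e^(-t)(cos(t)·(1,2) + sin(t)·(1,1)), X_2 = e^(-t)(sin(t)·(1,2) - cos(t)·(1,1)).
General solution: c_1X_1 + c_2X_2.

x(t) = c_1e^(-t)sin(t) + c_1e^(-t)cos(t) + c_2e^(-t)sin(t) - c_2e^(-t)cos(t), z(t) = c_1e^(-t)sin(t) + 2c_1e^(-t)cos(t) + 2c_2e^(-t)sin(t) - c_2e^(-t)cos(t)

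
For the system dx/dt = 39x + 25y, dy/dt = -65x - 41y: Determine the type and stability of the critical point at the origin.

stable spiral

A = [[39,25],[-65,-41]]; det(A-λI) = λ^2 + 2λ + 26.
λ = -1 ± 5i: negative real part.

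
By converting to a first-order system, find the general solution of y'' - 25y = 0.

y(t) = K_1e^(-5t) + K_2e^(5t)

Let x_1 = y, x_2 = y'. Then x_1' = x_2 and x_2' = 25x_1.
A = [[0,1],[25,0]]; det(A-λI) = λ^2 - 25.
Eigenvalues λ = -5, 5 with eigenvectors (1,-5), (1,5).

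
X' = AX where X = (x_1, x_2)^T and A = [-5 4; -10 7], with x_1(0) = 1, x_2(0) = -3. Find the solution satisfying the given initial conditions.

x_1(t) = -9e^(t)sin(2t) + e^(t)cos(2t), x_2(t) = -14e^(t)sin(2t) - 3e^(t)cos(2t)

Coefficient matrix A = [[-5, 4], [-10, 7]].
Characteristic polynomial det(A - λI) = λ^2 - 2λ + 5 = 0.
Eigenvalues λ = 1 ± 2i (complex conjugate pair).
For λ=1+2i: an eigenvector is (1,1) - i(-1,-2) = (1 + i, 1 + 2i).
A real fundamental pair from Re and Im of e^((1+2i)t)v: X_1 = e^(t)(cos(2t)·(1,1) + sin(2t)·(-1,-2)), X_2 = e^(t)(sin(2t)·(1,1) - cos(2t)·(-1,-2)).
General solution: K_1X_1 + K_2X_2.
Applying x_1(0)=1, x_2(0)=-3 gives K_1=5, K_2=-4.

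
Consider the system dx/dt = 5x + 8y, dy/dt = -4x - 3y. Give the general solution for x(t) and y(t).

x(t) = c_1e^(t)sin(4t) - c_1e^(t)cos(4t) - c_2e^(t)sin(4t) - c_2e^(t)cos(4t), y(t) = c_1e^(t)cos(4t) + c_2e^(t)sin(4t)

Coefficient matrix A = [[5, 8], [-4, -3]].
Characteristic polynomial det(A - λI) = λ^2 - 2λ + 17 = 0.
Eigenvalues λ = 1 ± 4i (complex conjugate pair).
For λ=1+4i: an eigenvector is (-1,1) - i(1,0) = (-1 - i, 1).
A real fundamental pair from Re and Im of e^((1+4i)t)v: X_1 = e^(t)(cos(4t)·(-1,1) + sin(4t)·(1,0)), X_2 = e^(t)(sin(4t)·(-1,1) - cos(4t)·(1,0)).
General solution: c_1X_1 + c_2X_2.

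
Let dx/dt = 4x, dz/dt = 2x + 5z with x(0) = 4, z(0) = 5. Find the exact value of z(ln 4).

11264

A = [[4,0],[2,5]]; eigenvalues λ = 5, 4.
Eigenvectors: (0,1) for λ=5, (1,-2) for λ=4.
From the initial condition, c_1 = 13, c_2 = 4.
z(ln 4) = (13)(4^5)(1) + (4)(4^4)(-2) = 11264.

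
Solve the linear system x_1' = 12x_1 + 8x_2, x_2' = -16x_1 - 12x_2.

Coefficient matrix A = [[12, 8], [-16, -12]].
Characteristic polynomial det(A - λI) = λ^2 - 16 = 0.
Eigenvalues λ = -4, 4.
For λ=-4: (A-λI) row 1 is [16, 8], so an eigenvector is (-1, 2).
For λ=4: (A-λI) row 1 is [8, 8], so an eigenvector is (-1, 1).
General solution: K_1e^(-4t)(-1,2) + K_2e^(4t)(-1,1).

x_1(t) = -K_1e^(-4t) - K_2e^(4t), x_2(t) = 2K_1e^(-4t) + K_2e^(4t)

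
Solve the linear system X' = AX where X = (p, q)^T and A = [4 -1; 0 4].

p(t) = -C_1e^(4t) - C_2te^(4t) - 2C_2e^(4t), q(t) = C_2e^(4t)

Coefficient matrix A = [[4, -1], [0, 4]].
Characteristic polynomial det(A - λI) = λ^2 - 8λ + 16 = 0.
Single eigenvalue λ = 4 with algebraic multiplicity 2.
Eigenvector v = (-1,0); generalized eigenvector w with (A-λI)w=v is (-2,1).
General solution: e^(4t)[C_1·v + C_2·(t·v + w)].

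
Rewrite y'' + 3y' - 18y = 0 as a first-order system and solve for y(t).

y(t) = c_1e^(3t) + c_2e^(-6t)

Let x_1 = y, x_2 = y'. Then x_1' = x_2 and x_2' = 18x_1 - 3x_2.
A = [[0,1],[18,-3]]; det(A-λI) = λ^2 + 3λ - 18.
Eigenvalues λ = 3, -6 with eigenvectors (1,3), (1,-6).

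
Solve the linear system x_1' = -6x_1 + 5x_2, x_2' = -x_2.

x_1(t) = -C_1e^(-t) + C_2e^(-6t), x_2(t) = -C_1e^(-t)

Coefficient matrix A = [[-6, 5], [0, -1]].
Characteristic polynomial det(A - λI) = λ^2 + 7λ + 6 = 0.
Eigenvalues λ = -1, -6.
For λ=-1: (A-λI) row 1 is [-5, 5], so an eigenvector is (-1, -1).
For λ=-6: (A-λI) row 1 is [0, 5], so an eigenvector is (1, 0).
General solution: C_1e^(-t)(-1,-1) + C_2e^(-6t)(1,0).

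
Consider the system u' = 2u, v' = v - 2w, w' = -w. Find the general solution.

u(t) = K_1e^(2t), v(t) = K_2e^(t) + K_3e^(-t), w(t) = K_3e^(-t)

Coefficient matrix A = [[2, 0, 0], [0, 1, -2], [0, 0, -1]].
det(A - λI) = 0 gives eigenvalues λ = 2, 1, -1.
For λ=2: eigenvector (1,0,0).
For λ=1: eigenvector (0,1,0).
For λ=-1: eigenvector (0,1,1).
General solution: K_1e^(2t)(1,0,0) + K_2e^(t)(0,1,0) + K_3e^(-t)(0,1,1).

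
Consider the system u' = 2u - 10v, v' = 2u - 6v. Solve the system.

Coefficient matrix A = [[2, -10], [2, -6]].
Characteristic polynomial det(A - λI) = λ^2 + 4λ + 8 = 0.
Eigenvalues λ = -2 ± 2i (complex conjugate pair).
For λ=-2+2i: an eigenvector is (2,1) - i(-1,0) = (2 + i, 1).
A real fundamental pair from Re and Im of e^((-2+2i)t)v: X_1 = e^(-2t)(cos(2t)·(2,1) + sin(2t)·(-1,0)), X_2 = e^(-2t)(sin(2t)·(2,1) - cos(2t)·(-1,0)).
General solution: K_1X_1 + K_2X_2.

u(t) = -K_1e^(-2t)sin(2t) + 2K_1e^(-2t)cos(2t) + 2K_2e^(-2t)sin(2t) + K_2e^(-2t)cos(2t), v(t) = K_1e^(-2t)cos(2t) + K_2e^(-2t)sin(2t)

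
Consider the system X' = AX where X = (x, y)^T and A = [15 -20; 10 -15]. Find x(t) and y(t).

Coefficient matrix A = [[15, -20], [10, -15]].
Characteristic polynomial det(A - λI) = λ^2 - 25 = 0.
Eigenvalues λ = -5, 5.
For λ=-5: (A-λI) row 1 is [20, -20], so an eigenvector is (-1, -1).
For λ=5: (A-λI) row 1 is [10, -20], so an eigenvector is (-2, -1).
General solution: C_1e^(-5t)(-1,-1) + C_2e^(5t)(-2,-1).

x(t) = -C_1e^(-5t) - 2C_2e^(5t), y(t) = -C_1e^(-5t) - C_2e^(5t)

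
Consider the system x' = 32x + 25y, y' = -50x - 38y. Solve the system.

x(t) = 2K_1e^(-3t)sin(5t) + K_1e^(-3t)cos(5t) + K_2e^(-3t)sin(5t) - 2K_2e^(-3t)cos(5t), y(t) = -3K_1e^(-3t)sin(5t) - K_1e^(-3t)cos(5t) - K_2e^(-3t)sin(5t) + 3K_2e^(-3t)cos(5t)

Coefficient matrix A = [[32, 25], [-50, -38]].
Characteristic polynomial det(A - λI) = λ^2 + 6λ + 34 = 0.
Eigenvalues λ = -3 ± 5i (complex conjugate pair).
For λ=-3+5i: an eigenvector is (1,-1) - i(2,-3) = (1 - 2i, -1 + 3i).
A real fundamental pair from Re and Im of e^((-3+5i)t)v: X_1 = e^(-3t)(cos(5t)·(1,-1) + sin(5t)·(2,-3)), X_2 = e^(-3t)(sin(5t)·(1,-1) - cos(5t)·(2,-3)).
General solution: K_1X_1 + K_2X_2.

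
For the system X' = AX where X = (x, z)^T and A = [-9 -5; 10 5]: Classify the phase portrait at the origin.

stable spiral

A = [[-9,-5],[10,5]]; det(A-λI) = λ^2 + 4λ + 5.
λ = -2 ± i: negative real part.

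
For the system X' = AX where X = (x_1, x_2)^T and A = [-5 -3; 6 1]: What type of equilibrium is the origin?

A = [[-5,-3],[6,1]]; det(A-λI) = λ^2 + 4λ + 13.
λ = -2 ± 3i: negative real part.

stable spiral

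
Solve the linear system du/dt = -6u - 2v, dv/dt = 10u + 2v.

Coefficient matrix A = [[-6, -2], [10, 2]].
Characteristic polynomial det(A - λI) = λ^2 + 4λ + 8 = 0.
Eigenvalues λ = -2 ± 2i (complex conjugate pair).
For λ=-2+2i: an eigenvector is (-1,2) - i(0,-1) = (-1, 2 + i).
A real fundamental pair from Re and Im of e^((-2+2i)t)v: X_1 = e^(-2t)(cos(2t)·(-1,2) + sin(2t)·(0,-1)), X_2 = e^(-2t)(sin(2t)·(-1,2) - cos(2t)·(0,-1)).
General solution: K_1X_1 + K_2X_2.

u(t) = -K_1e^(-2t)cos(2t) - K_2e^(-2t)sin(2t), v(t) = -K_1e^(-2t)sin(2t) + 2K_1e^(-2t)cos(2t) + 2K_2e^(-2t)sin(2t) + K_2e^(-2t)cos(2t)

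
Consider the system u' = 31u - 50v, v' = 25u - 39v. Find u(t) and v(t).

u(t) = -3K_1e^(-4t)sin(5t) + K_1e^(-4t)cos(5t) + K_2e^(-4t)sin(5t) + 3K_2e^(-4t)cos(5t), v(t) = -2K_1e^(-4t)sin(5t) + K_1e^(-4t)cos(5t) + K_2e^(-4t)sin(5t) + 2K_2e^(-4t)cos(5t)

Coefficient matrix A = [[31, -50], [25, -39]].
Characteristic polynomial det(A - λI) = λ^2 + 8λ + 41 = 0.
Eigenvalues λ = -4 ± 5i (complex conjugate pair).
For λ=-4+5i: an eigenvector is (1,1) - i(-3,-2) = (1 + 3i, 1 + 2i).
A real fundamental pair from Re and Im of e^((-4+5i)t)v: X_1 = e^(-4t)(cos(5t)·(1,1) + sin(5t)·(-3,-2)), X_2 = e^(-4t)(sin(5t)·(1,1) - cos(5t)·(-3,-2)).
General solution: K_1X_1 + K_2X_2.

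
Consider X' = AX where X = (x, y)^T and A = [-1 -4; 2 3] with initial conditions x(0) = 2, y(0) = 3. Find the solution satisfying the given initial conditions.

x(t) = -8e^(t)sin(2t) + 2e^(t)cos(2t), y(t) = 5e^(t)sin(2t) + 3e^(t)cos(2t)

Coefficient matrix A = [[-1, -4], [2, 3]].
Characteristic polynomial det(A - λI) = λ^2 - 2λ + 5 = 0.
Eigenvalues λ = 1 ± 2i (complex conjugate pair).
For λ=1+2i: an eigenvector is (-1,1) - i(-1,0) = (-1 + i, 1).
A real fundamental pair from Re and Im of e^((1+2i)t)v: X_1 = e^(t)(cos(2t)·(-1,1) + sin(2t)·(-1,0)), X_2 = e^(t)(sin(2t)·(-1,1) - cos(2t)·(-1,0)).
General solution: K_1X_1 + K_2X_2.
Applying x(0)=2, y(0)=3 gives K_1=3, K_2=5.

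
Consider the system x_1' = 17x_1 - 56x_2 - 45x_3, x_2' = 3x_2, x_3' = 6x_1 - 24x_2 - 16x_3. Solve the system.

Coefficient matrix A = [[17, -56, -45], [0, 3, 0], [6, -24, -16]].
det(A - λI) = 0 gives eigenvalues λ = -1, 3, 2.
For λ=-1: eigenvector (-5,0,-2).
For λ=3: eigenvector (4,1,0).
For λ=2: eigenvector (3,0,1).
General solution: c_1e^(-t)(-5,0,-2) + c_2e^(3t)(4,1,0) + c_3e^(2t)(3,0,1).

x_1(t) = -5c_1e^(-t) + 4c_2e^(3t) + 3c_3e^(2t), x_2(t) = c_2e^(3t), x_3(t) = -2c_1e^(-t) + c_3e^(2t)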